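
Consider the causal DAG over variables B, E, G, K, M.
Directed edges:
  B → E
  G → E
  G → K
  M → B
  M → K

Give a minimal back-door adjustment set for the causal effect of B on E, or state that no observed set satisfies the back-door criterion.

B→E: minimal back-door set ∅.

desc(B)\{B}={E}; candidates ⊆ {G,K,M}.
∅: B⊥E given ∅ in G with B→· removed — back-door holds.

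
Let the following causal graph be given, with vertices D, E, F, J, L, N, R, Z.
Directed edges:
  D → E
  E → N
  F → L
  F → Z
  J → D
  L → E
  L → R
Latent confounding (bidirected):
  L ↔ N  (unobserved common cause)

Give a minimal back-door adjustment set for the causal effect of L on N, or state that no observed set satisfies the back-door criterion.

L→N: no observed back-door set.

desc(L)\{L}={E,N,R}; candidates ⊆ {D,F,J,Z}.
L↔N: latent back-door arc(s) into L.
size 0: {}; under {} L still reaches {F,N,Z} ∋ N.
size 1: {D}, {F}, {J} …(+1); under {D} L still reaches {F,N,Z} ∋ N.
size 2: {D,F}, {D,J}, {D,Z} …(+3); under {D,F} L still reaches {N} ∋ N.
L↔N cannot be blocked by any observed set — no back-door set.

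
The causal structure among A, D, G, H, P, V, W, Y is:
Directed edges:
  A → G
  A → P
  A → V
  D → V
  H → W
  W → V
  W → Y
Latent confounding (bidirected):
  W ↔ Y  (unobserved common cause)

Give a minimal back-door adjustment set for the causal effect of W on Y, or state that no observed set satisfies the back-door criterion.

W→Y: no observed back-door set.

desc(W)\{W}={V,Y}; candidates ⊆ {A,D,G,H,P}.
W↔Y: latent back-door arc(s) into W.
size 0: {}; under {} W still reaches {H,Y} ∋ Y.
size 1: {A}, {D}, {G} …(+2); under {A} W still reaches {H,Y} ∋ Y.
size 2: {A,D}, {A,G}, {A,H} …(+7); under {A,D} W still reaches {H,Y} ∋ Y.
W↔Y cannot be blocked by any observed set — no back-door set.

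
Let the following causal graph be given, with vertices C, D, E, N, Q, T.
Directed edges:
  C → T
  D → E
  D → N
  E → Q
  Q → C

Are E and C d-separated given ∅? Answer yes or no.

No — E and C are d-connected given ∅.

Bayes-Ball from E | ∅ reaches {C,D,N,Q,T}.
C ∈ reach(E|∅) ⇒ E ⊥̸ C | ∅.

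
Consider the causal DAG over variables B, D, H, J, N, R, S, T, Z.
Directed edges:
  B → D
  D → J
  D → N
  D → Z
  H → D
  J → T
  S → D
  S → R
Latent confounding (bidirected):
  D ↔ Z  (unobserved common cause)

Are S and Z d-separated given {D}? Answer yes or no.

No — S and Z are d-connected given {D}.

Bayes-Ball from S | {D} reaches {B,H,R,Z}.
Z ∈ reach(S|{D}) ⇒ S ⊥̸ Z | {D}.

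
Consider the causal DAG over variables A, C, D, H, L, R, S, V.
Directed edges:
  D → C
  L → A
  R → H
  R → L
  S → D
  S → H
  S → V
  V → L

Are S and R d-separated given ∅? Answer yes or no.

Bayes-Ball from S | ∅ reaches {A,C,D,H,L,V}.
R ∉ reach(S|∅) ⇒ S ⊥ R | ∅.

Yes — S ⊥ R | ∅.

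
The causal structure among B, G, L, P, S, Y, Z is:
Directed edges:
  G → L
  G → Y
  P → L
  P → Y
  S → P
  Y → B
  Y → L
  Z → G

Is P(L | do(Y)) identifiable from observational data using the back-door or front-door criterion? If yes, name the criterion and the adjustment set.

P(L|do(Y)): backdoor, adjust for {G, P}.

desc(Y)\{Y}={B,L}; candidates ⊆ {G,P,S,Z}.
size 0: {}; under {} Y still reaches {G,L,P,S,Z} ∋ L.
size 1: {G}, {P}, {S} …(+1); under {G} Y still reaches {L,P,S} ∋ L.
{G,P}: Y⊥L given {G,P} in G with Y→· removed — back-door holds.
P(L|do(Y)) = Σ_{G,P} P(L|Y,G,P)·P(G,P).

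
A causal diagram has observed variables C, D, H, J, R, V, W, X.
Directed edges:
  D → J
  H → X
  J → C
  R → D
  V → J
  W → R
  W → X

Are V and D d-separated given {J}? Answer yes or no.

No — V and D are d-connected given {J}.

Bayes-Ball from V | {J} reaches {D,R,W,X}.
D ∈ reach(V|{J}) ⇒ V ⊥̸ D | {J}.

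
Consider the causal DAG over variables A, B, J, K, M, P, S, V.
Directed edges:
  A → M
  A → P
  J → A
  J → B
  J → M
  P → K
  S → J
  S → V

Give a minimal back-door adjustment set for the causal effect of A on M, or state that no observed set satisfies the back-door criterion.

A→M: minimal back-door set {J}.

desc(A)\{A}={K,M,P}; candidates ⊆ {B,J,S,V}.
size 0: {}; under {} A still reaches {B,J,M,S,V} ∋ M.
{J}: A⊥M given {J} in G with A→· removed — back-door holds.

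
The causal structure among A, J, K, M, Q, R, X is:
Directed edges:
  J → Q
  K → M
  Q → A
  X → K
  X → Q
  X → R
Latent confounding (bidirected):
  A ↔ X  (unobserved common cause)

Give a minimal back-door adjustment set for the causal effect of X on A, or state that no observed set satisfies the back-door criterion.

X→A: no observed back-door set.

desc(X)\{X}={A,K,M,Q,R}; candidates ⊆ {J}.
X↔A: latent back-door arc(s) into X.
size 0: {}; under {} X still reaches {A} ∋ A.
size 1: {J}; under {J} X still reaches {A} ∋ A.
X↔A cannot be blocked by any observed set — no back-door set.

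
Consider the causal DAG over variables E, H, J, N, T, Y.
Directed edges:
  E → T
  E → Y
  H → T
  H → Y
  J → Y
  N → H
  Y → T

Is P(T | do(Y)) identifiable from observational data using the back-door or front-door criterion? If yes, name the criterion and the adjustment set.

desc(Y)\{Y}={T}; candidates ⊆ {E,H,J,N}.
size 0: {}; under {} Y still reaches {E,H,J,N,T} ∋ T.
size 1: {E}, {H}, {J} …(+1); under {E} Y still reaches {H,J,N,T} ∋ T.
{E,H}: Y⊥T given {E,H} in G with Y→· removed — back-door holds.
P(T|do(Y)) = Σ_{E,H} P(T|Y,E,H)·P(E,H).

P(T|do(Y)): backdoor, adjust for {E, H}.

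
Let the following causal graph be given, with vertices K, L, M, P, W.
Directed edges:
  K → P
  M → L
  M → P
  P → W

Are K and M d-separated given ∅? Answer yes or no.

Bayes-Ball from K | ∅ reaches {P,W}.
M ∉ reach(K|∅) ⇒ K ⊥ M | ∅.

Yes — K ⊥ M | ∅.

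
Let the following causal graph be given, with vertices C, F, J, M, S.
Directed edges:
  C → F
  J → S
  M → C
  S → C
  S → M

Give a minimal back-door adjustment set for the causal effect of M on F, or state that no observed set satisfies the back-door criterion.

desc(M)\{M}={C,F}; candidates ⊆ {J,S}.
size 0: {}; under {} M still reaches {C,F,J,S} ∋ F.
{S}: M⊥F given {S} in G with M→· removed — back-door holds.

M→F: minimal back-door set {S}.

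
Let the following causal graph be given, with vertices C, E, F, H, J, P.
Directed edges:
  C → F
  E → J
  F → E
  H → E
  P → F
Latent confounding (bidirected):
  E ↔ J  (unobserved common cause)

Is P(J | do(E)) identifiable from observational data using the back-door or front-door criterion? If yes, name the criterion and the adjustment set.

P(J|do(E)): not identifiable (no BD/FD set).

desc(E)\{E}={J}; candidates ⊆ {C,F,H,P}.
E↔J: latent back-door arc(s) into E.
size 0: {}; under {} E still reaches {C,F,H,J,P} ∋ J.
size 1: {C}, {F}, {H} …(+1); under {C} E still reaches {F,H,J,P} ∋ J.
size 2: {C,F}, {C,H}, {C,P} …(+3); under {C,F} E still reaches {H,J} ∋ J.
E↔J cannot be blocked by any observed set — no back-door set.
No mediator lies on a directed E→…→J path.
Neither criterion identifies P(J|do(E)) in this graph.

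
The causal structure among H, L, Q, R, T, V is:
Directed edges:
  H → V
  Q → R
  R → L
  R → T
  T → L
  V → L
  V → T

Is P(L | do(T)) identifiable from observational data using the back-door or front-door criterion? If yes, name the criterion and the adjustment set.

P(L|do(T)): backdoor, adjust for {R, V}.

desc(T)\{T}={L}; candidates ⊆ {H,Q,R,V}.
size 0: {}; under {} T still reaches {H,L,Q,R,V} ∋ L.
size 1: {H}, {Q}, {R} …(+1); under {H} T still reaches {L,Q,R,V} ∋ L.
{R,V}: T⊥L given {R,V} in G with T→· removed — back-door holds.
P(L|do(T)) = Σ_{R,V} P(L|T,R,V)·P(R,V).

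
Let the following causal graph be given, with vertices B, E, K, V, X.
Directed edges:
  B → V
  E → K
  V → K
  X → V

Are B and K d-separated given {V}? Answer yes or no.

Yes — B ⊥ K | {V}.

Bayes-Ball from B | {V} reaches {X}.
K ∉ reach(B|{V}) ⇒ B ⊥ K | {V}.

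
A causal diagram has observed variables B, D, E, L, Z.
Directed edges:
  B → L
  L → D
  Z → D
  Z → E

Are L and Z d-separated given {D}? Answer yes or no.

Bayes-Ball from L | {D} reaches {B,E,Z}.
Z ∈ reach(L|{D}) ⇒ L ⊥̸ Z | {D}.

No — L and Z are d-connected given {D}.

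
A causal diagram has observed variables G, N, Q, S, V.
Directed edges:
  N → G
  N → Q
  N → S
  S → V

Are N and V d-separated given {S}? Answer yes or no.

Bayes-Ball from N | {S} reaches {G,Q}.
V ∉ reach(N|{S}) ⇒ N ⊥ V | {S}.

Yes — N ⊥ V | {S}.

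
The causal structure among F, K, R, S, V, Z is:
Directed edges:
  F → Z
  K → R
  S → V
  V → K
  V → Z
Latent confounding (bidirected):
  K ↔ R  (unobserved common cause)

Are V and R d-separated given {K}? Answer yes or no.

No — V and R are d-connected given {K}.

Bayes-Ball from V | {K} reaches {R,S,Z}.
R ∈ reach(V|{K}) ⇒ V ⊥̸ R | {K}.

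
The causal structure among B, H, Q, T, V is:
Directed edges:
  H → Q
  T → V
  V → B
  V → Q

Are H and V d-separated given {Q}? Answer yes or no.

No — H and V are d-connected given {Q}.

Bayes-Ball from H | {Q} reaches {B,T,V}.
V ∈ reach(H|{Q}) ⇒ H ⊥̸ V | {Q}.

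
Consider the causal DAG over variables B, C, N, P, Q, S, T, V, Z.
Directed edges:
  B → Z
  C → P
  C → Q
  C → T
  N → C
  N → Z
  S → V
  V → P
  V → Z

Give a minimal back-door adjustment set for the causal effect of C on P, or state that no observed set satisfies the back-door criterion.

desc(C)\{C}={P,Q,T}; candidates ⊆ {B,N,S,V,Z}.
∅: C⊥P given ∅ in G with C→· removed — back-door holds.

C→P: minimal back-door set ∅.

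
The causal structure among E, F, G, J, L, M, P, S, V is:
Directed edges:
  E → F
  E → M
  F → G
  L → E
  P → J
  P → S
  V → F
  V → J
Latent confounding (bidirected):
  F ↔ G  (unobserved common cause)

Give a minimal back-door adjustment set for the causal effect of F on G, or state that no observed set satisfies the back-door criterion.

F→G: no observed back-door set.

desc(F)\{F}={G}; candidates ⊆ {E,J,L,M,P,S,V}.
F↔G: latent back-door arc(s) into F.
size 0: {}; under {} F still reaches {E,G,J,L,M,V} ∋ G.
size 1: {E}, {J}, {L} …(+4); under {E} F still reaches {G,J,V} ∋ G.
size 2: {E,J}, {E,L}, {E,M} …(+18); under {E,J} F still reaches {G,P,S,V} ∋ G.
F↔G cannot be blocked by any observed set — no back-door set.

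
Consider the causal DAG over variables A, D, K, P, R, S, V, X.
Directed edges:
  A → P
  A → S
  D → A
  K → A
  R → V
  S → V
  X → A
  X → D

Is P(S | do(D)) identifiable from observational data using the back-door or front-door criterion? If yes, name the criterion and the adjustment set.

desc(D)\{D}={A,P,S,V}; candidates ⊆ {K,R,X}.
size 0: {}; under {} D still reaches {A,P,S,V,X} ∋ S.
{X}: D⊥S given {X} in G with D→· removed — back-door holds.
P(S|do(D)) = Σ_{X} P(S|D,X)·P(X).

P(S|do(D)): backdoor, adjust for {X}.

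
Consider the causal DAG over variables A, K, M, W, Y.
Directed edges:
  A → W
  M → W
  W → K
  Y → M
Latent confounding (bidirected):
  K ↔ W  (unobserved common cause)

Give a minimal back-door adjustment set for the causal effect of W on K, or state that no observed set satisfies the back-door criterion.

W→K: no observed back-door set.

desc(W)\{W}={K}; candidates ⊆ {A,M,Y}.
W↔K: latent back-door arc(s) into W.
size 0: {}; under {} W still reaches {A,K,M,Y} ∋ K.
size 1: {A}, {M}, {Y}; under {A} W still reaches {K,M,Y} ∋ K.
size 2: {A,M}, {A,Y}, {M,Y}; under {A,M} W still reaches {K} ∋ K.
W↔K cannot be blocked by any observed set — no back-door set.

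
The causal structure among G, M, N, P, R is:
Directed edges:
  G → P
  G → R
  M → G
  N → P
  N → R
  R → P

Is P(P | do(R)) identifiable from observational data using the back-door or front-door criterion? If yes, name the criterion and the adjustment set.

P(P|do(R)): backdoor, adjust for {G, N}.

desc(R)\{R}={P}; candidates ⊆ {G,M,N}.
size 0: {}; under {} R still reaches {G,M,N,P} ∋ P.
size 1: {G}, {M}, {N}; under {G} R still reaches {N,P} ∋ P.
{G,N}: R⊥P given {G,N} in G with R→· removed — back-door holds.
P(P|do(R)) = Σ_{G,N} P(P|R,G,N)·P(G,N).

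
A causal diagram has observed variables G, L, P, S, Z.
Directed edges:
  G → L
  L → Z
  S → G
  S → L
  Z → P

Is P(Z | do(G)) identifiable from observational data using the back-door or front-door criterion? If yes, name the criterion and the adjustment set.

P(Z|do(G)): backdoor, adjust for {S}.

desc(G)\{G}={L,P,Z}; candidates ⊆ {S}.
size 0: {}; under {} G still reaches {L,P,S,Z} ∋ Z.
{S}: G⊥Z given {S} in G with G→· removed — back-door holds.
P(Z|do(G)) = Σ_{S} P(Z|G,S)·P(S).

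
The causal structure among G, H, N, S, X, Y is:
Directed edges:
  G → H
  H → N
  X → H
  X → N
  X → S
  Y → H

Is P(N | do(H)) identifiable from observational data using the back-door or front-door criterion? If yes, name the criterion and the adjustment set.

desc(H)\{H}={N}; candidates ⊆ {G,S,X,Y}.
size 0: {}; under {} H still reaches {G,N,S,X,Y} ∋ N.
{X}: H⊥N given {X} in G with H→· removed — back-door holds.
P(N|do(H)) = Σ_{X} P(N|H,X)·P(X).

P(N|do(H)): backdoor, adjust for {X}.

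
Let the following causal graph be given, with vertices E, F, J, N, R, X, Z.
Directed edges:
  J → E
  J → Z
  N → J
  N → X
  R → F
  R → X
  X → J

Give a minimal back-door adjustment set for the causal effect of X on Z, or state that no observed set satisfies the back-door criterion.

desc(X)\{X}={E,J,Z}; candidates ⊆ {F,N,R}.
size 0: {}; under {} X still reaches {E,F,J,N,R,Z} ∋ Z.
{N}: X⊥Z given {N} in G with X→· removed — back-door holds.

X→Z: minimal back-door set {N}.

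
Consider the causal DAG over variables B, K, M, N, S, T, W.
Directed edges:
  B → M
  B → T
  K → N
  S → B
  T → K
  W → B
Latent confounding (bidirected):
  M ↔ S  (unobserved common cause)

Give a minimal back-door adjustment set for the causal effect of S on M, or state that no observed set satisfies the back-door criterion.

S→M: no observed back-door set.

desc(S)\{S}={B,K,M,N,T}; candidates ⊆ {W}.
S↔M: latent back-door arc(s) into S.
size 0: {}; under {} S still reaches {M} ∋ M.
size 1: {W}; under {W} S still reaches {M} ∋ M.
S↔M cannot be blocked by any observed set — no back-door set.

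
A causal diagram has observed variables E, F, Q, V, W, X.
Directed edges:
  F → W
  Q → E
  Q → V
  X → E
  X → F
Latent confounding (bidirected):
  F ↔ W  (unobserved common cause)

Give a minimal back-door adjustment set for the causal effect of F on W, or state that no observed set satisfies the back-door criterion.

F→W: no observed back-door set.

desc(F)\{F}={W}; candidates ⊆ {E,Q,V,X}.
F↔W: latent back-door arc(s) into F.
size 0: {}; under {} F still reaches {E,W,X} ∋ W.
size 1: {E}, {Q}, {V} …(+1); under {E} F still reaches {Q,V,W,X} ∋ W.
size 2: {E,Q}, {E,V}, {E,X} …(+3); under {E,Q} F still reaches {W,X} ∋ W.
F↔W cannot be blocked by any observed set — no back-door set.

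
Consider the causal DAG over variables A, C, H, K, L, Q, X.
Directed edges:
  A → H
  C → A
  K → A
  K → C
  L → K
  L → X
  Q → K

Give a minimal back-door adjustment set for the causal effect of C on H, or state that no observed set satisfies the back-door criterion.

desc(C)\{C}={A,H}; candidates ⊆ {K,L,Q,X}.
size 0: {}; under {} C still reaches {A,H,K,L,Q,X} ∋ H.
{K}: C⊥H given {K} in G with C→· removed — back-door holds.

C→H: minimal back-door set {K}.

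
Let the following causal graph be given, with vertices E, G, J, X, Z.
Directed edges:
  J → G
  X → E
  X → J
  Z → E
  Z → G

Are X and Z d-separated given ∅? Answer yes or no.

Bayes-Ball from X | ∅ reaches {E,G,J}.
Z ∉ reach(X|∅) ⇒ X ⊥ Z | ∅.

Yes — X ⊥ Z | ∅.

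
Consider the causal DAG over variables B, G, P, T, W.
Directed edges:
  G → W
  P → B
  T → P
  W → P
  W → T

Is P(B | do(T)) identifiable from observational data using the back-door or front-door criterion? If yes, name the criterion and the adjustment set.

desc(T)\{T}={B,P}; candidates ⊆ {G,W}.
size 0: {}; under {} T still reaches {B,G,P,W} ∋ B.
{W}: T⊥B given {W} in G with T→· removed — back-door holds.
P(B|do(T)) = Σ_{W} P(B|T,W)·P(W).

P(B|do(T)): backdoor, adjust for {W}.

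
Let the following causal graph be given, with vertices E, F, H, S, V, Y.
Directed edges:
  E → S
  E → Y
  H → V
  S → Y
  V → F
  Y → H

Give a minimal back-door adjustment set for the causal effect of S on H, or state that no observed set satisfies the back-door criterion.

desc(S)\{S}={F,H,V,Y}; candidates ⊆ {E}.
size 0: {}; under {} S still reaches {E,F,H,V,Y} ∋ H.
{E}: S⊥H given {E} in G with S→· removed — back-door holds.

S→H: minimal back-door set {E}.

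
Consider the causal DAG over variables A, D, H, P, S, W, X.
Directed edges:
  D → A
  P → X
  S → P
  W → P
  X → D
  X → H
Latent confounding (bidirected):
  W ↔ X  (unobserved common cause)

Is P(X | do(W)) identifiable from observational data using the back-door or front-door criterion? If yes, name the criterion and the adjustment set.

P(X|do(W)): frontdoor, adjust for {P}.

desc(W)\{W}={A,D,H,P,X}; candidates ⊆ {S}.
W↔X: latent back-door arc(s) into W.
size 0: {}; under {} W still reaches {A,D,H,X} ∋ X.
size 1: {S}; under {S} W still reaches {A,D,H,X} ∋ X.
W↔X cannot be blocked by any observed set — no back-door set.
{P}: (i) intercepts every directed W→X path; (ii) no back-door W→{P}; (iii) {W} blocks every back-door {P}→X. Front-door holds.
P(X|do(W)) = Σ_{P} P(P|W) Σ_{W'} P(X|P,W')P(W').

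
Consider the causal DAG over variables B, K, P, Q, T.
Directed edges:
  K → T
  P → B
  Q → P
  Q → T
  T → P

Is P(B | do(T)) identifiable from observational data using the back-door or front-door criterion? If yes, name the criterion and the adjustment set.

P(B|do(T)): backdoor, adjust for {Q}.

desc(T)\{T}={B,P}; candidates ⊆ {K,Q}.
size 0: {}; under {} T still reaches {B,K,P,Q} ∋ B.
{Q}: T⊥B given {Q} in G with T→· removed — back-door holds.
P(B|do(T)) = Σ_{Q} P(B|T,Q)·P(Q).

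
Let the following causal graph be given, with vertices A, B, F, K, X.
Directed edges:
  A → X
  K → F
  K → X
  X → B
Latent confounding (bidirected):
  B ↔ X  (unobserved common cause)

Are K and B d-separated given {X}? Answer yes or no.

Bayes-Ball from K | {X} reaches {A,B,F}.
B ∈ reach(K|{X}) ⇒ K ⊥̸ B | {X}.

No — K and B are d-connected given {X}.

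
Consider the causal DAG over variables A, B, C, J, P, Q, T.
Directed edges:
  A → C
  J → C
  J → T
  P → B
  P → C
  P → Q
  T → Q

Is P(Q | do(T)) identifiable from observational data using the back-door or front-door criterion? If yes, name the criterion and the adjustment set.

P(Q|do(T)): backdoor, adjust for ∅.

desc(T)\{T}={Q}; candidates ⊆ {A,B,C,J,P}.
∅: T⊥Q given ∅ in G with T→· removed — back-door holds.
P(Q|do(T)) = P(Q|T) — no adjustment needed.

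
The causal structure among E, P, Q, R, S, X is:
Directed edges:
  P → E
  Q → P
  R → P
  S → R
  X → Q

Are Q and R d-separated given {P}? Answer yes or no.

Bayes-Ball from Q | {P} reaches {R,S,X}.
R ∈ reach(Q|{P}) ⇒ Q ⊥̸ R | {P}.

No — Q and R are d-connected given {P}.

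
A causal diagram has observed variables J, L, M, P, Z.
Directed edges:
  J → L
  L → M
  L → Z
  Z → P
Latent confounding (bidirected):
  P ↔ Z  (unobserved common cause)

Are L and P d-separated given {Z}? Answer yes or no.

Bayes-Ball from L | {Z} reaches {J,M,P}.
P ∈ reach(L|{Z}) ⇒ L ⊥̸ P | {Z}.

No — L and P are d-connected given {Z}.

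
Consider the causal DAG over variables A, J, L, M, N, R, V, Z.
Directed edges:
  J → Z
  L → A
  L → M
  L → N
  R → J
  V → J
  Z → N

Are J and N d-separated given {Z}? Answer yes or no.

Bayes-Ball from J | {Z} reaches {R,V}.
N ∉ reach(J|{Z}) ⇒ J ⊥ N | {Z}.

Yes — J ⊥ N | {Z}.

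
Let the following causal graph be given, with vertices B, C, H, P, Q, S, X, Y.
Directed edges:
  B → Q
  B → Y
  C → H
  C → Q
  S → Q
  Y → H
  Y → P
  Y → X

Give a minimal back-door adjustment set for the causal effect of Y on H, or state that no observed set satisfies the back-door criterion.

Y→H: minimal back-door set ∅.

desc(Y)\{Y}={H,P,X}; candidates ⊆ {B,C,Q,S}.
∅: Y⊥H given ∅ in G with Y→· removed — back-door holds.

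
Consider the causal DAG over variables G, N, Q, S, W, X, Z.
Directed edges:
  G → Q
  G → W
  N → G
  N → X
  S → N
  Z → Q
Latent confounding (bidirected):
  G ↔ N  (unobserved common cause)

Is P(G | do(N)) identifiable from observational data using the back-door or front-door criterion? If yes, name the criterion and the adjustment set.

desc(N)\{N}={G,Q,W,X}; candidates ⊆ {S,Z}.
N↔G: latent back-door arc(s) into N.
size 0: {}; under {} N still reaches {G,Q,S,W} ∋ G.
size 1: {S}, {Z}; under {S} N still reaches {G,Q,W} ∋ G.
size 2: {S,Z}; under {S,Z} N still reaches {G,Q,W} ∋ G.
N↔G cannot be blocked by any observed set — no back-door set.
No mediator lies on a directed N→…→G path.
Neither criterion identifies P(G|do(N)) in this graph.

P(G|do(N)): not identifiable (no BD/FD set).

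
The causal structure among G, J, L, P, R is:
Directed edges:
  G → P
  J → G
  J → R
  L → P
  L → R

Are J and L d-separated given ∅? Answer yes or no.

Bayes-Ball from J | ∅ reaches {G,P,R}.
L ∉ reach(J|∅) ⇒ J ⊥ L | ∅.

Yes — J ⊥ L | ∅.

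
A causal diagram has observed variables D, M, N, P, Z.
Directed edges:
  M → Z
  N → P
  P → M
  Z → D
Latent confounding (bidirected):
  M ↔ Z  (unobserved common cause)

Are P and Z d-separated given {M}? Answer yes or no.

Bayes-Ball from P | {M} reaches {D,N,Z}.
Z ∈ reach(P|{M}) ⇒ P ⊥̸ Z | {M}.

No — P and Z are d-connected given {M}.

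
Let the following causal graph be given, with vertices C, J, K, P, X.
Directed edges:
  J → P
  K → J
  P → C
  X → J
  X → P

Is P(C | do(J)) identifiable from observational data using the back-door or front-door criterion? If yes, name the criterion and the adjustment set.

desc(J)\{J}={C,P}; candidates ⊆ {K,X}.
size 0: {}; under {} J still reaches {C,K,P,X} ∋ C.
{X}: J⊥C given {X} in G with J→· removed — back-door holds.
P(C|do(J)) = Σ_{X} P(C|J,X)·P(X).

P(C|do(J)): backdoor, adjust for {X}.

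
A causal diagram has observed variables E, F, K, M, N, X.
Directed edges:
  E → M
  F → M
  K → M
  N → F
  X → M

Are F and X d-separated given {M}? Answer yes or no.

No — F and X are d-connected given {M}.

Bayes-Ball from F | {M} reaches {E,K,N,X}.
X ∈ reach(F|{M}) ⇒ F ⊥̸ X | {M}.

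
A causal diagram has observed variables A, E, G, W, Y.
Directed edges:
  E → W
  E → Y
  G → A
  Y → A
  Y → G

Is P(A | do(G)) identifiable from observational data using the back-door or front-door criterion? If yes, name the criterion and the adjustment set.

desc(G)\{G}={A}; candidates ⊆ {E,W,Y}.
size 0: {}; under {} G still reaches {A,E,W,Y} ∋ A.
{Y}: G⊥A given {Y} in G with G→· removed — back-door holds.
P(A|do(G)) = Σ_{Y} P(A|G,Y)·P(Y).

P(A|do(G)): backdoor, adjust for {Y}.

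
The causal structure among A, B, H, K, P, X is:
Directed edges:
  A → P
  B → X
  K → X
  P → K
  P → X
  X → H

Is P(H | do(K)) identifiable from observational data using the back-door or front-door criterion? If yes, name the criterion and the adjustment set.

desc(K)\{K}={H,X}; candidates ⊆ {A,B,P}.
size 0: {}; under {} K still reaches {A,H,P,X} ∋ H.
{P}: K⊥H given {P} in G with K→· removed — back-door holds.
P(H|do(K)) = Σ_{P} P(H|K,P)·P(P).

P(H|do(K)): backdoor, adjust for {P}.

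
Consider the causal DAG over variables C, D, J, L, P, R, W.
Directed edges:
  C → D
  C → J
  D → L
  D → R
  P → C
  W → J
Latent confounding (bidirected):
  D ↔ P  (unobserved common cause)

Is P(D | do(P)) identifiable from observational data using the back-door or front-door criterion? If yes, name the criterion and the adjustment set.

P(D|do(P)): frontdoor, adjust for {C}.

desc(P)\{P}={C,D,J,L,R}; candidates ⊆ {W}.
P↔D: latent back-door arc(s) into P.
size 0: {}; under {} P still reaches {D,L,R} ∋ D.
size 1: {W}; under {W} P still reaches {D,L,R} ∋ D.
P↔D cannot be blocked by any observed set — no back-door set.
{C}: (i) intercepts every directed P→D path; (ii) no back-door P→{C}; (iii) {P} blocks every back-door {C}→D. Front-door holds.
P(D|do(P)) = Σ_{C} P(C|P) Σ_{P'} P(D|C,P')P(P').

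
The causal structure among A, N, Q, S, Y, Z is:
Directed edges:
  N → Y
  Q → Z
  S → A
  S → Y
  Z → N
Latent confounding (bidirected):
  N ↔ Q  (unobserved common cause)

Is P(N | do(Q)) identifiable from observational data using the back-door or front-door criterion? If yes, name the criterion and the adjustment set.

P(N|do(Q)): frontdoor, adjust for {Z}.

desc(Q)\{Q}={N,Y,Z}; candidates ⊆ {A,S}.
Q↔N: latent back-door arc(s) into Q.
size 0: {}; under {} Q still reaches {N,Y} ∋ N.
size 1: {A}, {S}; under {A} Q still reaches {N,Y} ∋ N.
size 2: {A,S}; under {A,S} Q still reaches {N,Y} ∋ N.
Q↔N cannot be blocked by any observed set — no back-door set.
{Z}: (i) intercepts every directed Q→N path; (ii) no back-door Q→{Z}; (iii) {Q} blocks every back-door {Z}→N. Front-door holds.
P(N|do(Q)) = Σ_{Z} P(Z|Q) Σ_{Q'} P(N|Z,Q')P(Q').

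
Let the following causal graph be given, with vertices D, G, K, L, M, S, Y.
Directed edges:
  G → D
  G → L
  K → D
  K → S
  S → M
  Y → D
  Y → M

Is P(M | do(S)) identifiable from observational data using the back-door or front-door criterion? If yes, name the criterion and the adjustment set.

P(M|do(S)): backdoor, adjust for ∅.

desc(S)\{S}={M}; candidates ⊆ {D,G,K,L,Y}.
∅: S⊥M given ∅ in G with S→· removed — back-door holds.
P(M|do(S)) = P(M|S) — no adjustment needed.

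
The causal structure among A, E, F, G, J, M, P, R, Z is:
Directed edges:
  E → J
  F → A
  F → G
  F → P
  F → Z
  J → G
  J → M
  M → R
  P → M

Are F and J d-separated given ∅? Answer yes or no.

Yes — F ⊥ J | ∅.

Bayes-Ball from F | ∅ reaches {A,G,M,P,R,Z}.
J ∉ reach(F|∅) ⇒ F ⊥ J | ∅.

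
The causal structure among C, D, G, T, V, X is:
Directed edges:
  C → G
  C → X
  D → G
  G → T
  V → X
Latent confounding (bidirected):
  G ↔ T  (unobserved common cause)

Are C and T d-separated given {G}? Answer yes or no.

Bayes-Ball from C | {G} reaches {D,T,X}.
T ∈ reach(C|{G}) ⇒ C ⊥̸ T | {G}.

No — C and T are d-connected given {G}.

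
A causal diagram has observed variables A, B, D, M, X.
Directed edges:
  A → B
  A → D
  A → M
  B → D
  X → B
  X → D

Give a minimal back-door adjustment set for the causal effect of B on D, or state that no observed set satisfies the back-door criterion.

B→D: minimal back-door set {A, X}.

desc(B)\{B}={D}; candidates ⊆ {A,M,X}.
size 0: {}; under {} B still reaches {A,D,M,X} ∋ D.
size 1: {A}, {M}, {X}; under {A} B still reaches {D,X} ∋ D.
{A,X}: B⊥D given {A,X} in G with B→· removed — back-door holds.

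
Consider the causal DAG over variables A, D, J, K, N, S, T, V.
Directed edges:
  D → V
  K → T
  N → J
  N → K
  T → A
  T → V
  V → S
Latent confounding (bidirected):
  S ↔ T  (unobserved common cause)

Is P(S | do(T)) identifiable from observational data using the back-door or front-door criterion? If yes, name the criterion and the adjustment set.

P(S|do(T)): frontdoor, adjust for {V}.

desc(T)\{T}={A,S,V}; candidates ⊆ {D,J,K,N}.
T↔S: latent back-door arc(s) into T.
size 0: {}; under {} T still reaches {J,K,N,S} ∋ S.
size 1: {D}, {J}, {K} …(+1); under {D} T still reaches {J,K,N,S} ∋ S.
size 2: {D,J}, {D,K}, {D,N} …(+3); under {D,J} T still reaches {K,N,S} ∋ S.
T↔S cannot be blocked by any observed set — no back-door set.
{V}: (i) intercepts every directed T→S path; (ii) no back-door T→{V}; (iii) {T} blocks every back-door {V}→S. Front-door holds.
P(S|do(T)) = Σ_{V} P(V|T) Σ_{T'} P(S|V,T')P(T').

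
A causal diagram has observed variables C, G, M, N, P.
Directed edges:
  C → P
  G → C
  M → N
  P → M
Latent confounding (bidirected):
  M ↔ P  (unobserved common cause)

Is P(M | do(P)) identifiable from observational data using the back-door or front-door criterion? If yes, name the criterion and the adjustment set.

desc(P)\{P}={M,N}; candidates ⊆ {C,G}.
P↔M: latent back-door arc(s) into P.
size 0: {}; under {} P still reaches {C,G,M,N} ∋ M.
size 1: {C}, {G}; under {C} P still reaches {M,N} ∋ M.
size 2: {C,G}; under {C,G} P still reaches {M,N} ∋ M.
P↔M cannot be blocked by any observed set — no back-door set.
No mediator lies on a directed P→…→M path.
Neither criterion identifies P(M|do(P)) in this graph.

P(M|do(P)): not identifiable (no BD/FD set).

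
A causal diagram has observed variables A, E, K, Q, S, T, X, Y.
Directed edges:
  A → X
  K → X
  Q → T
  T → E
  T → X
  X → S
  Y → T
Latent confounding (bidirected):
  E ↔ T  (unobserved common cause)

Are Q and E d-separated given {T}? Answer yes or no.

Bayes-Ball from Q | {T} reaches {E,Y}.
E ∈ reach(Q|{T}) ⇒ Q ⊥̸ E | {T}.

No — Q and E are d-connected given {T}.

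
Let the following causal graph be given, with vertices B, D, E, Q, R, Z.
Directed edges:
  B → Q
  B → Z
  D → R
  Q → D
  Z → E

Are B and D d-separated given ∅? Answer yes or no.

Bayes-Ball from B | ∅ reaches {D,E,Q,R,Z}.
D ∈ reach(B|∅) ⇒ B ⊥̸ D | ∅.

No — B and D are d-connected given ∅.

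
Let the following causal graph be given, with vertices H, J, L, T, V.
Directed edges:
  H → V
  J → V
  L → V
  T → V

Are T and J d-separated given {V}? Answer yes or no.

Bayes-Ball from T | {V} reaches {H,J,L}.
J ∈ reach(T|{V}) ⇒ T ⊥̸ J | {V}.

No — T and J are d-connected given {V}.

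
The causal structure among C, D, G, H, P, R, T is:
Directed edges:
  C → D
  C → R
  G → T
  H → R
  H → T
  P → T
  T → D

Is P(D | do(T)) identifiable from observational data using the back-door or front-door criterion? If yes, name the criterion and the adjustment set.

desc(T)\{T}={D}; candidates ⊆ {C,G,H,P,R}.
∅: T⊥D given ∅ in G with T→· removed — back-door holds.
P(D|do(T)) = P(D|T) — no adjustment needed.

P(D|do(T)): backdoor, adjust for ∅.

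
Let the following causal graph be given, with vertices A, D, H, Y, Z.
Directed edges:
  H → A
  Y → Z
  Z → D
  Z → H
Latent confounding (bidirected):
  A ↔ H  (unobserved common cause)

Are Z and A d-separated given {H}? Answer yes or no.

No — Z and A are d-connected given {H}.

Bayes-Ball from Z | {H} reaches {A,D,Y}.
A ∈ reach(Z|{H}) ⇒ Z ⊥̸ A | {H}.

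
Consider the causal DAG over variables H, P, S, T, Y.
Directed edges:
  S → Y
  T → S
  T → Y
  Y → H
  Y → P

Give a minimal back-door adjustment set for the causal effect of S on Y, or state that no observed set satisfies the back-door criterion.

S→Y: minimal back-door set {T}.

desc(S)\{S}={H,P,Y}; candidates ⊆ {T}.
size 0: {}; under {} S still reaches {H,P,T,Y} ∋ Y.
{T}: S⊥Y given {T} in G with S→· removed — back-door holds.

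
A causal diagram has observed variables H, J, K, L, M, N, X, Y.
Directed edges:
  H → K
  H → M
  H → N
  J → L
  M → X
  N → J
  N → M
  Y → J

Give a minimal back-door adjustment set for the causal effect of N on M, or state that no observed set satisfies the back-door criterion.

N→M: minimal back-door set {H}.

desc(N)\{N}={J,L,M,X}; candidates ⊆ {H,K,Y}.
size 0: {}; under {} N still reaches {H,K,M,X} ∋ M.
{H}: N⊥M given {H} in G with N→· removed — back-door holds.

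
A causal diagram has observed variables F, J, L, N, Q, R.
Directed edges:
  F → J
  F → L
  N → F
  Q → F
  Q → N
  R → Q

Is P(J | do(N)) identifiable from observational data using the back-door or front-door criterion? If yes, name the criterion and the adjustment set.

desc(N)\{N}={F,J,L}; candidates ⊆ {Q,R}.
size 0: {}; under {} N still reaches {F,J,L,Q,R} ∋ J.
{Q}: N⊥J given {Q} in G with N→· removed — back-door holds.
P(J|do(N)) = Σ_{Q} P(J|N,Q)·P(Q).

P(J|do(N)): backdoor, adjust for {Q}.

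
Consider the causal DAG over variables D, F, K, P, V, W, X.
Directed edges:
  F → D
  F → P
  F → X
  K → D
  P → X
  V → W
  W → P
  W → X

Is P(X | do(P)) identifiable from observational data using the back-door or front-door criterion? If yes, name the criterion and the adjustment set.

P(X|do(P)): backdoor, adjust for {F, W}.

desc(P)\{P}={X}; candidates ⊆ {D,F,K,V,W}.
size 0: {}; under {} P still reaches {D,F,V,W,X} ∋ X.
size 1: {D}, {F}, {K} …(+2); under {D} P still reaches {F,K,V,W,X} ∋ X.
{F,W}: P⊥X given {F,W} in G with P→· removed — back-door holds.
P(X|do(P)) = Σ_{F,W} P(X|P,F,W)·P(F,W).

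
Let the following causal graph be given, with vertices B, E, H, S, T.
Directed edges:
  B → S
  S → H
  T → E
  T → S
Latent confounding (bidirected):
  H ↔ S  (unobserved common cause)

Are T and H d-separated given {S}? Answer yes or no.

No — T and H are d-connected given {S}.

Bayes-Ball from T | {S} reaches {B,E,H}.
H ∈ reach(T|{S}) ⇒ T ⊥̸ H | {S}.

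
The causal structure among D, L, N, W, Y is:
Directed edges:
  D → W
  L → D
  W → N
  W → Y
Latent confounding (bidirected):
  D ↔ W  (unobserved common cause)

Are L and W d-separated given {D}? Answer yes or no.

No — L and W are d-connected given {D}.

Bayes-Ball from L | {D} reaches {N,W,Y}.
W ∈ reach(L|{D}) ⇒ L ⊥̸ W | {D}.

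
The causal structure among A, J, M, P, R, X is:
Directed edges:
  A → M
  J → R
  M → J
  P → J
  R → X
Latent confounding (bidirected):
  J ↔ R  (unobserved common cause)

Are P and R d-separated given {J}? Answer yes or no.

No — P and R are d-connected given {J}.

Bayes-Ball from P | {J} reaches {A,M,R,X}.
R ∈ reach(P|{J}) ⇒ P ⊥̸ R | {J}.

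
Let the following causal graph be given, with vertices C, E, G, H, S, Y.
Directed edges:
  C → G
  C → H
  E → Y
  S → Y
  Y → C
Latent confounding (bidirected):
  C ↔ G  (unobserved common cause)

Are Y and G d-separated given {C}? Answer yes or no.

Bayes-Ball from Y | {C} reaches {E,G,S}.
G ∈ reach(Y|{C}) ⇒ Y ⊥̸ G | {C}.

No — Y and G are d-connected given {C}.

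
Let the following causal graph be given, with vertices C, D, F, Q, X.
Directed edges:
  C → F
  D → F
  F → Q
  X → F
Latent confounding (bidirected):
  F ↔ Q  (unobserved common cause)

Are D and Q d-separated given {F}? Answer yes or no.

No — D and Q are d-connected given {F}.

Bayes-Ball from D | {F} reaches {C,Q,X}.
Q ∈ reach(D|{F}) ⇒ D ⊥̸ Q | {F}.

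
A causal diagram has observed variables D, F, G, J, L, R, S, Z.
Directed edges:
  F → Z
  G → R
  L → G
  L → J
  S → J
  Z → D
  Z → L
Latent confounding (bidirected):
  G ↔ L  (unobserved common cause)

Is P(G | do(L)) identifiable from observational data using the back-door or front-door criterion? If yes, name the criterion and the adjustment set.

P(G|do(L)): not identifiable (no BD/FD set).

desc(L)\{L}={G,J,R}; candidates ⊆ {D,F,S,Z}.
L↔G: latent back-door arc(s) into L.
size 0: {}; under {} L still reaches {D,F,G,R,Z} ∋ G.
size 1: {D}, {F}, {S} …(+1); under {D} L still reaches {F,G,R,Z} ∋ G.
size 2: {D,F}, {D,S}, {D,Z} …(+3); under {D,F} L still reaches {G,R,Z} ∋ G.
L↔G cannot be blocked by any observed set — no back-door set.
No mediator lies on a directed L→…→G path.
Neither criterion identifies P(G|do(L)) in this graph.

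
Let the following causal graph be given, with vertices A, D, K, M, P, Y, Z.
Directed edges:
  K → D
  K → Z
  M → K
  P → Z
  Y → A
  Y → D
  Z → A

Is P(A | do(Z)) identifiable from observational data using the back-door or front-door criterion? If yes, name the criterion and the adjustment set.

P(A|do(Z)): backdoor, adjust for ∅.

desc(Z)\{Z}={A}; candidates ⊆ {D,K,M,P,Y}.
∅: Z⊥A given ∅ in G with Z→· removed — back-door holds.
P(A|do(Z)) = P(A|Z) — no adjustment needed.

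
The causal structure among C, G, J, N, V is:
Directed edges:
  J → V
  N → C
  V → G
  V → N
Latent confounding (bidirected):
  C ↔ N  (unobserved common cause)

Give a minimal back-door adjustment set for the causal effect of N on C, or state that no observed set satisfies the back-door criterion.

N→C: no observed back-door set.

desc(N)\{N}={C}; candidates ⊆ {G,J,V}.
N↔C: latent back-door arc(s) into N.
size 0: {}; under {} N still reaches {C,G,J,V} ∋ C.
size 1: {G}, {J}, {V}; under {G} N still reaches {C,J,V} ∋ C.
size 2: {G,J}, {G,V}, {J,V}; under {G,J} N still reaches {C,V} ∋ C.
N↔C cannot be blocked by any observed set — no back-door set.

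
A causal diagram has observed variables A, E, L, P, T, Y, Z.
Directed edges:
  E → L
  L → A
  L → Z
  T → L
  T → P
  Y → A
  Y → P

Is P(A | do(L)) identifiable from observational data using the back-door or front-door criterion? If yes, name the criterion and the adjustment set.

P(A|do(L)): backdoor, adjust for ∅.

desc(L)\{L}={A,Z}; candidates ⊆ {E,P,T,Y}.
∅: L⊥A given ∅ in G with L→· removed — back-door holds.
P(A|do(L)) = P(A|L) — no adjustment needed.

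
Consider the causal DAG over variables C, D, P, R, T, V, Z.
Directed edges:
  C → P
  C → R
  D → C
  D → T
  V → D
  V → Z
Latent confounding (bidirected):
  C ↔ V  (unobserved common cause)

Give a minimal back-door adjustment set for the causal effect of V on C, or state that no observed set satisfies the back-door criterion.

desc(V)\{V}={C,D,P,R,T,Z}; candidates ⊆ {—}.
V↔C: latent back-door arc(s) into V.
size 0: {}; under {} V still reaches {C,P,R} ∋ C.
V↔C cannot be blocked by any observed set — no back-door set.

V→C: no observed back-door set.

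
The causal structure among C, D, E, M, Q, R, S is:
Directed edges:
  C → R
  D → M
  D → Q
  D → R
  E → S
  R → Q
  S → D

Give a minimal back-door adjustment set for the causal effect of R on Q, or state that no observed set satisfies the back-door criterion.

desc(R)\{R}={Q}; candidates ⊆ {C,D,E,M,S}.
size 0: {}; under {} R still reaches {C,D,E,M,Q,S} ∋ Q.
{D}: R⊥Q given {D} in G with R→· removed — back-door holds.

R→Q: minimal back-door set {D}.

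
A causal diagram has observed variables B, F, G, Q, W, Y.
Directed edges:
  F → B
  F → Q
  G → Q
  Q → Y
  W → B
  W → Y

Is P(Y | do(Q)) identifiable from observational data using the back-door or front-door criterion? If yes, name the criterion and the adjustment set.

desc(Q)\{Q}={Y}; candidates ⊆ {B,F,G,W}.
∅: Q⊥Y given ∅ in G with Q→· removed — back-door holds.
P(Y|do(Q)) = P(Y|Q) — no adjustment needed.

P(Y|do(Q)): backdoor, adjust for ∅.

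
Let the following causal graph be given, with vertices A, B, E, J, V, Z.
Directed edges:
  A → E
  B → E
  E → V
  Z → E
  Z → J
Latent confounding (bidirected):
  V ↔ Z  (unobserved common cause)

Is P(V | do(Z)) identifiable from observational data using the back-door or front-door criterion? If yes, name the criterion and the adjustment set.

desc(Z)\{Z}={E,J,V}; candidates ⊆ {A,B}.
Z↔V: latent back-door arc(s) into Z.
size 0: {}; under {} Z still reaches {V} ∋ V.
size 1: {A}, {B}; under {A} Z still reaches {V} ∋ V.
size 2: {A,B}; under {A,B} Z still reaches {V} ∋ V.
Z↔V cannot be blocked by any observed set — no back-door set.
{E}: (i) intercepts every directed Z→V path; (ii) no back-door Z→{E}; (iii) {Z} blocks every back-door {E}→V. Front-door holds.
P(V|do(Z)) = Σ_{E} P(E|Z) Σ_{Z'} P(V|E,Z')P(Z').

P(V|do(Z)): frontdoor, adjust for {E}.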